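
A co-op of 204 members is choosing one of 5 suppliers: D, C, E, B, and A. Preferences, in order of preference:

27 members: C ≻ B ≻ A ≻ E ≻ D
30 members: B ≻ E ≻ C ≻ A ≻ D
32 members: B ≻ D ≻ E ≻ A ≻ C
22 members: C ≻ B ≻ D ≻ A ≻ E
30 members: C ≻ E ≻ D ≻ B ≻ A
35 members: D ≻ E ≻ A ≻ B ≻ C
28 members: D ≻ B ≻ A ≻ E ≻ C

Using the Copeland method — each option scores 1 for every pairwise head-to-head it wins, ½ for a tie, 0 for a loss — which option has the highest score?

B

D: beats E and A; loses to C and B → score 2.
C: beats D and A; loses to E and B → score 2.
E: beats C and A; loses to D and B → score 2.
B: beats D, C, E, and A → score 4.
A: loses to D, C, E, and B → score 0.
B has the best pairwise record.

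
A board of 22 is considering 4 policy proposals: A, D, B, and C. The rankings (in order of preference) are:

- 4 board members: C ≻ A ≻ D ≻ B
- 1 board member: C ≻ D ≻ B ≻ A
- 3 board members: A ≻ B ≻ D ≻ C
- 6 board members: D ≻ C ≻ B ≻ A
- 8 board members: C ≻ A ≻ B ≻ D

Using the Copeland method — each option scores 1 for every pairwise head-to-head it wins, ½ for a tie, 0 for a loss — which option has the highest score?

C

A: beats D and B; loses to C → score 2.
D: ties B; loses to A and C → score 0.5.
B: ties D; loses to A and C → score 0.5.
C: beats A, D, and B → score 3.
C has the best pairwise record.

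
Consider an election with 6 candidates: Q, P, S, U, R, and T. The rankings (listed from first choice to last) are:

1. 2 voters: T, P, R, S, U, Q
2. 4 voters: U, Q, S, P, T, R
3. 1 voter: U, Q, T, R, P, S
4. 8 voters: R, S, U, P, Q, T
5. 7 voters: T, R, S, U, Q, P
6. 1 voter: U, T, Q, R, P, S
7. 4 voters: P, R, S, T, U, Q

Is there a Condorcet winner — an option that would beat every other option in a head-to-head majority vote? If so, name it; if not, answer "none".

Checking pairwise contests:
P beats Q 14–13.
S beats P 19–8.
R beats S 23–4.
S beats U 21–6.
T beats R 15–12.
P beats T 16–11.
Every option loses at least one head-to-head, so there is no Condorcet winner.

none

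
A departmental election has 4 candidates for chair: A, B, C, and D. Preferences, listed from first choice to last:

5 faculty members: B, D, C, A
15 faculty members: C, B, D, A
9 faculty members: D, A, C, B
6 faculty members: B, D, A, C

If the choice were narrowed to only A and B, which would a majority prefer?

Voters preferring A to B: 9; preferring B to A: 26.
B wins the head-to-head.

B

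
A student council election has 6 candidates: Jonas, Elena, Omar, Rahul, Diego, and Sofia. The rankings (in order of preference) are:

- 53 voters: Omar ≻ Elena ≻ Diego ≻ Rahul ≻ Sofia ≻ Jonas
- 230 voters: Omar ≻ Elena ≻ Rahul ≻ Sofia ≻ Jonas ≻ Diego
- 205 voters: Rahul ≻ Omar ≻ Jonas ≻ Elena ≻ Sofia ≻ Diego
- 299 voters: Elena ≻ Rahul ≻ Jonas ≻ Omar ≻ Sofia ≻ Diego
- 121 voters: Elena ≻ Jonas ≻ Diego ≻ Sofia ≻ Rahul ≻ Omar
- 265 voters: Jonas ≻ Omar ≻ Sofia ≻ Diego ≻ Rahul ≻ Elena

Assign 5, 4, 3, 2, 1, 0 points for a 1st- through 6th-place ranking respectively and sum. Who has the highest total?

Jonas: 53·0 + 230·1 + 205·3 + 299·3 + 121·4 + 265·5 = 3551
Elena: 53·4 + 230·4 + 205·2 + 299·5 + 121·5 + 265·0 = 3642
Omar: 53·5 + 230·5 + 205·4 + 299·2 + 121·0 + 265·4 = 3893
Rahul: 53·2 + 230·3 + 205·5 + 299·4 + 121·1 + 265·1 = 3403
Diego: 53·3 + 230·0 + 205·0 + 299·0 + 121·3 + 265·2 = 1052
Sofia: 53·1 + 230·2 + 205·1 + 299·1 + 121·2 + 265·3 = 2054
Omar has the highest Borda score (3893).

Omar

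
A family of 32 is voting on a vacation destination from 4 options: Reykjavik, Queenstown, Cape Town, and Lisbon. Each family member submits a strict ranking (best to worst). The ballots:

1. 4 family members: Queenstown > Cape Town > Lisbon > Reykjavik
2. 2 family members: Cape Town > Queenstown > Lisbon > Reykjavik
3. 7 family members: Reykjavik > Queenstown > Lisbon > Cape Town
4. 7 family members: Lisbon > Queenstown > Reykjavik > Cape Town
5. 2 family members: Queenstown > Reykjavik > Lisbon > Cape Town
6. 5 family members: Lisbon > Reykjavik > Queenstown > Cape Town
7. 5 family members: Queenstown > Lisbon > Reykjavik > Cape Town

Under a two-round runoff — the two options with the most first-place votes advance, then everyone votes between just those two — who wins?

Round 1 first-place votes: Reykjavik 7, Queenstown 11, Cape Town 2, Lisbon 12.
Lisbon and Queenstown advance.
Runoff: Lisbon is preferred to Queenstown by 12 voters; Queenstown by 20.
Queenstown wins the runoff.

Queenstown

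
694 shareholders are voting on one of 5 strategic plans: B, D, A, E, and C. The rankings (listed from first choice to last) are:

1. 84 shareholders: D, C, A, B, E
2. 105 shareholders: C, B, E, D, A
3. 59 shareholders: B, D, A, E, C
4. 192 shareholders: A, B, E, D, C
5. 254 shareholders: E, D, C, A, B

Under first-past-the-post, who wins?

First-place votes: B 59, D 84, A 192, E 254, C 105.
E has the most first-place votes.

E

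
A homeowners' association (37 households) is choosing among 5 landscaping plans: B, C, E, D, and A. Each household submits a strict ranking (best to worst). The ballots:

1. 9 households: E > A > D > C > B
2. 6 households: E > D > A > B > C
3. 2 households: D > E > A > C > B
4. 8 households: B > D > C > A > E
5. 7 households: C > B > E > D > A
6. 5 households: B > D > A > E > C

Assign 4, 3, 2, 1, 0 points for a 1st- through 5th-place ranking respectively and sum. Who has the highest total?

B: 9·0 + 6·1 + 2·0 + 8·4 + 7·3 + 5·4 = 79
C: 9·1 + 6·0 + 2·1 + 8·2 + 7·4 + 5·0 = 55
E: 9·4 + 6·4 + 2·3 + 8·0 + 7·2 + 5·1 = 85
D: 9·2 + 6·3 + 2·4 + 8·3 + 7·1 + 5·3 = 90
A: 9·3 + 6·2 + 2·2 + 8·1 + 7·0 + 5·2 = 61
D has the highest Borda score (90).

D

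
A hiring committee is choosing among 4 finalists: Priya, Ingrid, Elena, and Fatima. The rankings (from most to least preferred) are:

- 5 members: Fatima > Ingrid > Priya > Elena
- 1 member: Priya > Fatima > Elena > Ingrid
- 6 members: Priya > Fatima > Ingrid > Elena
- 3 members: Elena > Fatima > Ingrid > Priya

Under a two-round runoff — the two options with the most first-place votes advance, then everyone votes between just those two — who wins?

Round 1 first-place votes: Priya 7, Ingrid 0, Elena 3, Fatima 5.
Priya and Fatima advance.
Runoff: Priya is preferred to Fatima by 7 voters; Fatima by 8.
Fatima wins the runoff.

Fatima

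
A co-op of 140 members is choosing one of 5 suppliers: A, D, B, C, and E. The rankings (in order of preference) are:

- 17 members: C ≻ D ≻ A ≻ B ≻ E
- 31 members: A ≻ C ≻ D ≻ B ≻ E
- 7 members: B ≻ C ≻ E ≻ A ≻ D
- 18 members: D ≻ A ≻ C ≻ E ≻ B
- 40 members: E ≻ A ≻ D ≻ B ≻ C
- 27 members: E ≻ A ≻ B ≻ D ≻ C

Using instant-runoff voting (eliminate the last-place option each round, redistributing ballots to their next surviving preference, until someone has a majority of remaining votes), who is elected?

E

Round 1: A 31, D 18, B 7, C 17, E 67. Eliminate B.
Round 2: A 31, D 18, C 24, E 67. Eliminate D.
Round 3: A 49, C 24, E 67. Eliminate C.
Round 4: A 66, E 74. E has a majority.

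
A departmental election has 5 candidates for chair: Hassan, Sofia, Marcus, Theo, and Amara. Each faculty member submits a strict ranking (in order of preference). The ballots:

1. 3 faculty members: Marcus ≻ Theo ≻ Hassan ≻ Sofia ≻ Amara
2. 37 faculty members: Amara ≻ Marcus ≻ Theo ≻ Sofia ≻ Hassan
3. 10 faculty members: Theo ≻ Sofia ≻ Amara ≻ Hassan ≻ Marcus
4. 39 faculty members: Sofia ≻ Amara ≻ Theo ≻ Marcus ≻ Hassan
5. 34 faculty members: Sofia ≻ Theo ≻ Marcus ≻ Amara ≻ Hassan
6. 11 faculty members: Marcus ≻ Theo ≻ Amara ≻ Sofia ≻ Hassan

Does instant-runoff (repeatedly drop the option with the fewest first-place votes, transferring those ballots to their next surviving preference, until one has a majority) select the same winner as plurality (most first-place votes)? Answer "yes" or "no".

Instant-runoff — R1 Hassan 0, Sofia 73, Marcus 14, Theo 10, Amara 37 (Sofia winner). Winner: Sofia.
Plurality — first-place votes: Hassan 0, Sofia 73, Marcus 14, Theo 10, Amara 37. Winner: Sofia.
The two methods agree.

yes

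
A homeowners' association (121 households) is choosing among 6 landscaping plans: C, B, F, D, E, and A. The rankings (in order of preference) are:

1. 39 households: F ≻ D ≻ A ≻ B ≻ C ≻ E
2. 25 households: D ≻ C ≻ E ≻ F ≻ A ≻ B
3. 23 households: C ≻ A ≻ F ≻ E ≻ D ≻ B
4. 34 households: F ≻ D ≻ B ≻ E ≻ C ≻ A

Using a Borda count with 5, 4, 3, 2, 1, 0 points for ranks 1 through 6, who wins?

C: 39·1 + 25·4 + 23·5 + 34·1 = 288
B: 39·2 + 25·0 + 23·0 + 34·3 = 180
F: 39·5 + 25·2 + 23·3 + 34·5 = 484
D: 39·4 + 25·5 + 23·1 + 34·4 = 440
E: 39·0 + 25·3 + 23·2 + 34·2 = 189
A: 39·3 + 25·1 + 23·4 + 34·0 = 234
F has the highest Borda score (484).

F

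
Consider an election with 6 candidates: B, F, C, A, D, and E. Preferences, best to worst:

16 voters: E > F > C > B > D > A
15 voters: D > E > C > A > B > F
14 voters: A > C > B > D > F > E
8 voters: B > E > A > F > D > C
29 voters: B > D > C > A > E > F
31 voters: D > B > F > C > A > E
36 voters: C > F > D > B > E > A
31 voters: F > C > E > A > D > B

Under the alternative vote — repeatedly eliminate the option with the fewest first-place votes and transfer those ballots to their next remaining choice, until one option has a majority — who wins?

F

Round 1: B 37, F 31, C 36, A 14, D 46, E 16. Eliminate A.
Round 2: B 37, F 31, C 50, D 46, E 16. Eliminate E.
Round 3: B 37, F 47, C 50, D 46. Eliminate B.
Round 4: F 55, C 50, D 75. Eliminate C.
Round 5: F 91, D 89. F has a majority.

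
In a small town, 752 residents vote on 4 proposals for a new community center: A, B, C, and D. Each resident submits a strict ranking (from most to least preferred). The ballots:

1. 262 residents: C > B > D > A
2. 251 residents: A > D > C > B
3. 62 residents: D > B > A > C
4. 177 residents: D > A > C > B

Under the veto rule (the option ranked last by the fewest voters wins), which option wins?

Last-place votes: A 262, B 428, C 62, D 0.
D is ranked last by the fewest voters, so D wins.

D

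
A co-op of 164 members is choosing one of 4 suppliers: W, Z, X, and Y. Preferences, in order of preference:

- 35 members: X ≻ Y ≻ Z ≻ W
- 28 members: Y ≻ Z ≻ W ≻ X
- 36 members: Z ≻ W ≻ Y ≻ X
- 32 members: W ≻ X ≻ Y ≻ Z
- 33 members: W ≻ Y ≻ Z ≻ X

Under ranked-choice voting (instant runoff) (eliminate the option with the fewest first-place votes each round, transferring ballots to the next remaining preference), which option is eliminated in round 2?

X

Round 1: W 65, Z 36, X 35, Y 28. Eliminate Y.
Round 2: W 65, Z 64, X 35. Eliminate X.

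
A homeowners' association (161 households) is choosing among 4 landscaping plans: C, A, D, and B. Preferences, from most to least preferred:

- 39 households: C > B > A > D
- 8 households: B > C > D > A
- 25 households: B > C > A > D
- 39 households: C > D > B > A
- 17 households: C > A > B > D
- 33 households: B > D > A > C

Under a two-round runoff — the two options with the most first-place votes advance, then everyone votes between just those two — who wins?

Round 1 first-place votes: C 95, A 0, D 0, B 66.
C and B advance.
Runoff: C is preferred to B by 95 voters; B by 66.
C wins the runoff.

C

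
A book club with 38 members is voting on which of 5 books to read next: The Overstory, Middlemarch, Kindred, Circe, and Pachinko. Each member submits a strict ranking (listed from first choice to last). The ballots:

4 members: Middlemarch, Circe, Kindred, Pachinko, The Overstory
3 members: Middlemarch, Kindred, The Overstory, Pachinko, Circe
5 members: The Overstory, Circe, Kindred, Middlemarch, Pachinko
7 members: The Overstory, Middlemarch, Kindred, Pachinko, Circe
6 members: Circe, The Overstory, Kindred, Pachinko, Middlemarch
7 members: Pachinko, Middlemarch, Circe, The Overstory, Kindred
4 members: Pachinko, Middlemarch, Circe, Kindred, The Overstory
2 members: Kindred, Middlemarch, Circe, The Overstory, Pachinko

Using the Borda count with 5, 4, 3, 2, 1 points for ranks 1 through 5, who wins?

The Overstory: 4·1 + 3·3 + 5·5 + 7·5 + 6·4 + 7·2 + 4·1 + 2·2 = 119
Middlemarch: 4·5 + 3·5 + 5·2 + 7·4 + 6·1 + 7·4 + 4·4 + 2·4 = 131
Kindred: 4·3 + 3·4 + 5·3 + 7·3 + 6·3 + 7·1 + 4·2 + 2·5 = 103
Circe: 4·4 + 3·1 + 5·4 + 7·1 + 6·5 + 7·3 + 4·3 + 2·3 = 115
Pachinko: 4·2 + 3·2 + 5·1 + 7·2 + 6·2 + 7·5 + 4·5 + 2·1 = 102
Middlemarch has the highest Borda score (131).

Middlemarch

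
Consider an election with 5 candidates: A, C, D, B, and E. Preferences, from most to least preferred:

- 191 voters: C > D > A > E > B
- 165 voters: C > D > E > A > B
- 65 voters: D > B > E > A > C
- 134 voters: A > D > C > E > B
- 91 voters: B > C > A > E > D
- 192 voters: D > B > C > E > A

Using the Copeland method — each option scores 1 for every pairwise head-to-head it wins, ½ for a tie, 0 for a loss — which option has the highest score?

A: beats B; loses to C, D, and E → score 1.
C: beats A, D, B, and E → score 4.
D: beats A, B, and E; loses to C → score 3.
B: loses to A, C, D, and E → score 0.
E: beats A and B; loses to C and D → score 2.
C has the best pairwise record.

C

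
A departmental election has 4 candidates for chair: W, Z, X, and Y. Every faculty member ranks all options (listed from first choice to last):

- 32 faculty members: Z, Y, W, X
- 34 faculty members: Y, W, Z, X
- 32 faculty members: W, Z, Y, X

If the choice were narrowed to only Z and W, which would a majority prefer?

Voters preferring Z to W: 32; preferring W to Z: 66.
W wins the head-to-head.

W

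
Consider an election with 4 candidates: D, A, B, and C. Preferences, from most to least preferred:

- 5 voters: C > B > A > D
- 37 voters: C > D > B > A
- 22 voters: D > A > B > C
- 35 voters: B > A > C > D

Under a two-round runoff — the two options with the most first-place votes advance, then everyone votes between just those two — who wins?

Round 1 first-place votes: D 22, A 0, B 35, C 42.
C and B advance.
Runoff: C is preferred to B by 42 voters; B by 57.
B wins the runoff.

B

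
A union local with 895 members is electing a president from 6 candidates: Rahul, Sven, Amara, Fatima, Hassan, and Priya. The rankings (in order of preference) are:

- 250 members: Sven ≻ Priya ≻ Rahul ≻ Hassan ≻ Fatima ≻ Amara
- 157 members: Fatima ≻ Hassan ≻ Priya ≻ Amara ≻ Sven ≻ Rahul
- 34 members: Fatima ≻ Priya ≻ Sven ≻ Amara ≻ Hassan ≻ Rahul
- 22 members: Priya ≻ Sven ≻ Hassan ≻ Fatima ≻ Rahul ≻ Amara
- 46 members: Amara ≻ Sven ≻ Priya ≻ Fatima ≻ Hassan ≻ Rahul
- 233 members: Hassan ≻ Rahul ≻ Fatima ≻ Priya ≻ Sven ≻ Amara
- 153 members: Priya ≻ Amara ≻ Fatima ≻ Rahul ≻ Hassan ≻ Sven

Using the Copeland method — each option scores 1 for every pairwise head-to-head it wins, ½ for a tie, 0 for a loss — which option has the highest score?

Priya

Rahul: beats Amara and Fatima; loses to Sven, Hassan, and Priya → score 2.
Sven: beats Rahul and Amara; loses to Fatima, Hassan, and Priya → score 2.
Amara: loses to Rahul, Sven, Fatima, Hassan, and Priya → score 0.
Fatima: beats Sven and Amara; loses to Rahul, Hassan, and Priya → score 2.
Hassan: beats Rahul, Sven, Amara, and Fatima; loses to Priya → score 4.
Priya: beats Rahul, Sven, Amara, Fatima, and Hassan → score 5.
Priya has the best pairwise record.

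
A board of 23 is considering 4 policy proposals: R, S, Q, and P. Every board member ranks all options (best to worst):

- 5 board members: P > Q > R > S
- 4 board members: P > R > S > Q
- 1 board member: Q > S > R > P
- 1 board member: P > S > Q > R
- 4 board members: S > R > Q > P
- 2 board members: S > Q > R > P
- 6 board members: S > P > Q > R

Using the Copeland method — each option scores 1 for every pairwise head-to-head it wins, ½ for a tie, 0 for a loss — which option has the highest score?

R: loses to S, Q, and P → score 0.
S: beats R, Q, and P → score 3.
Q: beats R; loses to S and P → score 1.
P: beats R and Q; loses to S → score 2.
S has the best pairwise record.

S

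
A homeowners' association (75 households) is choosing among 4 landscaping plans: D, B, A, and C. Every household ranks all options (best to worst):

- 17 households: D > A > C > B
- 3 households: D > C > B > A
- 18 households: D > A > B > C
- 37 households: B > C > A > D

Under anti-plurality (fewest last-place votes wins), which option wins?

Last-place votes: D 37, B 17, A 3, C 18.
A is ranked last by the fewest voters, so A wins.

A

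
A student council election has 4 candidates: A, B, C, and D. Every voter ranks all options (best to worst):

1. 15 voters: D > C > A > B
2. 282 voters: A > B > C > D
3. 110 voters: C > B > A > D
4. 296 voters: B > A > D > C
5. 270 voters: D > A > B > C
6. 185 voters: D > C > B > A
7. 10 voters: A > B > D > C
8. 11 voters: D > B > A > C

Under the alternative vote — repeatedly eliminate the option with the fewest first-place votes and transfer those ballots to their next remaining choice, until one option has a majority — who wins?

B

Round 1: A 292, B 296, C 110, D 481. Eliminate C.
Round 2: A 292, B 406, D 481. Eliminate A.
Round 3: B 698, D 481. B has a majority.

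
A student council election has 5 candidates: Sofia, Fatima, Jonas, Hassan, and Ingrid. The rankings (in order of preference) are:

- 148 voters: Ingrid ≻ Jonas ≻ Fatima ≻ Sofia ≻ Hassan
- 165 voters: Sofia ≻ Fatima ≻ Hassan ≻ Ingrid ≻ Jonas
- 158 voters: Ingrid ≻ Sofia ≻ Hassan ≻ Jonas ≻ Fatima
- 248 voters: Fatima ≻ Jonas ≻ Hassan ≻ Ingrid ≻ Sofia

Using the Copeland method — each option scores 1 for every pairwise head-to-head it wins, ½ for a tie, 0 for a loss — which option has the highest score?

Fatima

Sofia: beats Hassan; loses to Fatima, Jonas, and Ingrid → score 1.
Fatima: beats Sofia, Jonas, Hassan, and Ingrid → score 4.
Jonas: beats Sofia and Hassan; loses to Fatima and Ingrid → score 2.
Hassan: beats Ingrid; loses to Sofia, Fatima, and Jonas → score 1.
Ingrid: beats Sofia and Jonas; loses to Fatima and Hassan → score 2.
Fatima has the best pairwise record.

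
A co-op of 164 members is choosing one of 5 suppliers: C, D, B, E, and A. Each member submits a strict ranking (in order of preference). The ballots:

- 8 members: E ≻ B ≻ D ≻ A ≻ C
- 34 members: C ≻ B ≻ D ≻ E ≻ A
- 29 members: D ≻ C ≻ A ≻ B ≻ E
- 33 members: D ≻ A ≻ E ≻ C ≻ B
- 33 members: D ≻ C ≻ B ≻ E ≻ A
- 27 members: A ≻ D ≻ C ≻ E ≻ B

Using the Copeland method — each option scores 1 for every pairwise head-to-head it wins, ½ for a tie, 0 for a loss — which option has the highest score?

D

C: beats B, E, and A; loses to D → score 3.
D: beats C, B, E, and A → score 4.
B: beats E; loses to C, D, and A → score 1.
E: loses to C, D, B, and A → score 0.
A: beats B and E; loses to C and D → score 2.
D has the best pairwise record.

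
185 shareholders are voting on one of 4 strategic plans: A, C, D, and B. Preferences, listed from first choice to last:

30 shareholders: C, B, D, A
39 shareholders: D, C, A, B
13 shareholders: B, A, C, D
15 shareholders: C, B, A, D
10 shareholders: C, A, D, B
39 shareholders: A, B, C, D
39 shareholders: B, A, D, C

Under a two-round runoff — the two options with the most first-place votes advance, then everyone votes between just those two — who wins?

Round 1 first-place votes: A 39, C 55, D 39, B 52.
C and B advance.
Runoff: C is preferred to B by 94 voters; B by 91.
C wins the runoff.

C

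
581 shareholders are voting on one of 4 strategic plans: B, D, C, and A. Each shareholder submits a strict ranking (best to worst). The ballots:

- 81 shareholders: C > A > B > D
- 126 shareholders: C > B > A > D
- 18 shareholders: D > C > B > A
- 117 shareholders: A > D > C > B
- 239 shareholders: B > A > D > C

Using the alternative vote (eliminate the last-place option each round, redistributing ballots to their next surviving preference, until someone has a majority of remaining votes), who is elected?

C

Round 1: B 239, D 18, C 207, A 117. Eliminate D.
Round 2: B 239, C 225, A 117. Eliminate A.
Round 3: B 239, C 342. C has a majority.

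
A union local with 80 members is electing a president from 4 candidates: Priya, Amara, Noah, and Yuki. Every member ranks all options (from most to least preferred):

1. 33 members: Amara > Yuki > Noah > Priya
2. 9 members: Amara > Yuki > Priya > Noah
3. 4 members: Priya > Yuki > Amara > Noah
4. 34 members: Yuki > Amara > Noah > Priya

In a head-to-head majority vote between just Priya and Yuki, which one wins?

Voters preferring Priya to Yuki: 4; preferring Yuki to Priya: 76.
Yuki wins the head-to-head.

Yuki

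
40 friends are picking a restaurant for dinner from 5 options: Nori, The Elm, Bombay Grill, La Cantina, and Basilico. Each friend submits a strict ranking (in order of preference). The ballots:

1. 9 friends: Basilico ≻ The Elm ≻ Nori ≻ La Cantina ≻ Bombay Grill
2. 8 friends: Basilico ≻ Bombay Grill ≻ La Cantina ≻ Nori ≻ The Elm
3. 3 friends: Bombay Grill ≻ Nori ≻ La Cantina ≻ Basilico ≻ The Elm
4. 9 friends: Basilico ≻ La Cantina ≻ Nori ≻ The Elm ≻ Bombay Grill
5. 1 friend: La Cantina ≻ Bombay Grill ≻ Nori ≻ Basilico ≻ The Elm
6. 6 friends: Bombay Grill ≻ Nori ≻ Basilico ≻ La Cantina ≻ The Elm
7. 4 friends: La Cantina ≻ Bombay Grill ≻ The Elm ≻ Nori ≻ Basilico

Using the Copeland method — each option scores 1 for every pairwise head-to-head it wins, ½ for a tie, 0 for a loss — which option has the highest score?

Basilico

Nori: beats The Elm; loses to Bombay Grill, La Cantina, and Basilico → score 1.
The Elm: loses to Nori, Bombay Grill, La Cantina, and Basilico → score 0.
Bombay Grill: beats Nori and The Elm; loses to La Cantina and Basilico → score 2.
La Cantina: beats Nori, The Elm, and Bombay Grill; loses to Basilico → score 3.
Basilico: beats Nori, The Elm, Bombay Grill, and La Cantina → score 4.
Basilico has the best pairwise record.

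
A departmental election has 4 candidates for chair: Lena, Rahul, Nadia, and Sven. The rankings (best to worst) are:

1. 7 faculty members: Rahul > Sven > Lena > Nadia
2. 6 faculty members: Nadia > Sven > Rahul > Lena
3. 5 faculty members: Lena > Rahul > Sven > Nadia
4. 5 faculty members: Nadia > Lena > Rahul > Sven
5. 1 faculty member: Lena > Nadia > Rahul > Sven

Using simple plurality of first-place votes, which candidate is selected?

First-place votes: Lena 6, Rahul 7, Nadia 11, Sven 0.
Nadia has the most first-place votes.

Nadia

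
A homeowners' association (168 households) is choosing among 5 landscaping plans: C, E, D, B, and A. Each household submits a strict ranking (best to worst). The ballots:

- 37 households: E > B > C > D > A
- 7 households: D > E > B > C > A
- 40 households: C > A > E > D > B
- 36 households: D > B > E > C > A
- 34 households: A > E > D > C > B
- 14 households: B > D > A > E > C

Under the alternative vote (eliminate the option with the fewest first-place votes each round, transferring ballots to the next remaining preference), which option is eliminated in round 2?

A

Round 1: C 40, E 37, D 43, B 14, A 34. Eliminate B.
Round 2: C 40, E 37, D 57, A 34. Eliminate A.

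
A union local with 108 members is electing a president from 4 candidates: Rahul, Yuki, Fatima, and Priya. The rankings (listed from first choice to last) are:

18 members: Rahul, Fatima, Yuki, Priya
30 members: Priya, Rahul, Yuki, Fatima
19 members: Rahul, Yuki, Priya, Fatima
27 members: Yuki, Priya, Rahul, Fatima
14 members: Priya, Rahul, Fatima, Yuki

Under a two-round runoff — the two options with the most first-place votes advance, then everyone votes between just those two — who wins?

Priya

Round 1 first-place votes: Rahul 37, Yuki 27, Fatima 0, Priya 44.
Priya and Rahul advance.
Runoff: Priya is preferred to Rahul by 71 voters; Rahul by 37.
Priya wins the runoff.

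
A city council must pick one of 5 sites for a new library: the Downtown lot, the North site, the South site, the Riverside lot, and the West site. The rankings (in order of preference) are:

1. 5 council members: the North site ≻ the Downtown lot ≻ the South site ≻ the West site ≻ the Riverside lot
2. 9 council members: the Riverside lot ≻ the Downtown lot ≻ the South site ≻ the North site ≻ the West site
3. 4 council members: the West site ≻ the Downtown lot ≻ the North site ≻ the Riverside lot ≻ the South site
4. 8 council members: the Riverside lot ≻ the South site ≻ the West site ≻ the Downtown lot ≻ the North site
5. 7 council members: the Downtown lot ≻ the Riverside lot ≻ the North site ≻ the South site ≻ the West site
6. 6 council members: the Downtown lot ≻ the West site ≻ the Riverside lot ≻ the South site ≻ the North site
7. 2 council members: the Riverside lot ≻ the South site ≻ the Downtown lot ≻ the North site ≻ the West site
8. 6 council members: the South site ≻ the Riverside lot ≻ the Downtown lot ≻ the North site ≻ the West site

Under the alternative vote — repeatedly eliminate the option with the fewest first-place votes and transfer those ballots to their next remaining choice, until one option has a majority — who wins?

the Riverside lot

Round 1: the Downtown lot 13, the North site 5, the South site 6, the Riverside lot 19, the West site 4. Eliminate the West site.
Round 2: the Downtown lot 17, the North site 5, the South site 6, the Riverside lot 19. Eliminate the North site.
Round 3: the Downtown lot 22, the South site 6, the Riverside lot 19. Eliminate the South site.
Round 4: the Downtown lot 22, the Riverside lot 25. The Riverside lot has a majority.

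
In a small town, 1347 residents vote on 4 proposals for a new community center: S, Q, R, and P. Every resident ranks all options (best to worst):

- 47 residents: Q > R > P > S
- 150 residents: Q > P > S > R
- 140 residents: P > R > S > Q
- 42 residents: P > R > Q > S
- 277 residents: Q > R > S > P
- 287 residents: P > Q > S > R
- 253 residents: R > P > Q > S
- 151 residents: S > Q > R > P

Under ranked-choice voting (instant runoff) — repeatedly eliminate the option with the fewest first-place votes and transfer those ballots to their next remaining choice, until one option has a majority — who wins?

P

Round 1: S 151, Q 474, R 253, P 469. Eliminate S.
Round 2: Q 625, R 253, P 469. Eliminate R.
Round 3: Q 625, P 722. P has a majority.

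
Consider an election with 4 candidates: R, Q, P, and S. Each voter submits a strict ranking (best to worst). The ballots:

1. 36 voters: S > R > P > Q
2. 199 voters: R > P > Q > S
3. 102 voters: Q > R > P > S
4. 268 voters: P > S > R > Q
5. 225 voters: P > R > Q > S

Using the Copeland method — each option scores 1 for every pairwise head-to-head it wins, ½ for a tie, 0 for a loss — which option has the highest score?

R: beats Q and S; loses to P → score 2.
Q: beats S; loses to R and P → score 1.
P: beats R, Q, and S → score 3.
S: loses to R, Q, and P → score 0.
P has the best pairwise record.

P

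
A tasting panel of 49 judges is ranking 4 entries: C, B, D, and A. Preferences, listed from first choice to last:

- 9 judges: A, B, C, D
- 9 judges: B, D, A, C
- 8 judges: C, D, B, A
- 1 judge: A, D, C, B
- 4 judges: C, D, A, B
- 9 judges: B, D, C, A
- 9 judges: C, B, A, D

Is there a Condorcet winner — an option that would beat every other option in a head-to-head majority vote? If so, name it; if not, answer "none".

B vs C: 27–22 for B.
B vs D: 36–13 for B.
B vs A: 35–14 for B.
B beats every other option head-to-head.

B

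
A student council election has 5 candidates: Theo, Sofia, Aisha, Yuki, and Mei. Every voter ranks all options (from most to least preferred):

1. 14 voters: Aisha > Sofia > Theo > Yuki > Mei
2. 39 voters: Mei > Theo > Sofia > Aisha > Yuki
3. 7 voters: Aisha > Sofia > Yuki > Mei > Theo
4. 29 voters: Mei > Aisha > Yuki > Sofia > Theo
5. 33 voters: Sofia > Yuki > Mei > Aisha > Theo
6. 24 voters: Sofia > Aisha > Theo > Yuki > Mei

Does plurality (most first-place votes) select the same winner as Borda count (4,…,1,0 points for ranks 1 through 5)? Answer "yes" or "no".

no

Plurality — first-place votes: Theo 0, Sofia 57, Aisha 21, Yuki 0, Mei 68. Winner: Mei.
Borda — scores: Theo 193, Sofia 398, Aisha 315, Yuki 209, Mei 345. Winner: Sofia.
The two methods disagree.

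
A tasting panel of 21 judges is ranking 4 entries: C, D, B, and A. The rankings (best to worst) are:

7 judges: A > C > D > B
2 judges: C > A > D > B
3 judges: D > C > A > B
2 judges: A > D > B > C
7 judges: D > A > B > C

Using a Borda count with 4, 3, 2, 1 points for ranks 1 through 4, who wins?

A

C: 7·3 + 2·4 + 3·3 + 2·1 + 7·1 = 47
D: 7·2 + 2·2 + 3·4 + 2·3 + 7·4 = 64
B: 7·1 + 2·1 + 3·1 + 2·2 + 7·2 = 30
A: 7·4 + 2·3 + 3·2 + 2·4 + 7·3 = 69
A has the highest Borda score (69).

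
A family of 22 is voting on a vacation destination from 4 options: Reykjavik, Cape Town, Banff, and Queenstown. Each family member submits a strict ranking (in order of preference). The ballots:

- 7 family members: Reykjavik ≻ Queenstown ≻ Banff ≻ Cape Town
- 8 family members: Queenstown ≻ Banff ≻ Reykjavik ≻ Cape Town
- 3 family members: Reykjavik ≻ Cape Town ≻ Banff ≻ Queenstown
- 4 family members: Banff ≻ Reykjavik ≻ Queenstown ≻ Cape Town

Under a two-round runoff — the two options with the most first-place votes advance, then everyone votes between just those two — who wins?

Reykjavik

Round 1 first-place votes: Reykjavik 10, Cape Town 0, Banff 4, Queenstown 8.
Reykjavik and Queenstown advance.
Runoff: Reykjavik is preferred to Queenstown by 14 voters; Queenstown by 8.
Reykjavik wins the runoff.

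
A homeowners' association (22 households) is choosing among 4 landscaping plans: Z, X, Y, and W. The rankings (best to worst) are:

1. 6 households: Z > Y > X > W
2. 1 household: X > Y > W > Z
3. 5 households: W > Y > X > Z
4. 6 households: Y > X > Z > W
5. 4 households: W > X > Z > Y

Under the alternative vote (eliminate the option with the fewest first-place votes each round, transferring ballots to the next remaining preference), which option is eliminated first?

Round 1: Z 6, X 1, Y 6, W 9. Eliminate X.

X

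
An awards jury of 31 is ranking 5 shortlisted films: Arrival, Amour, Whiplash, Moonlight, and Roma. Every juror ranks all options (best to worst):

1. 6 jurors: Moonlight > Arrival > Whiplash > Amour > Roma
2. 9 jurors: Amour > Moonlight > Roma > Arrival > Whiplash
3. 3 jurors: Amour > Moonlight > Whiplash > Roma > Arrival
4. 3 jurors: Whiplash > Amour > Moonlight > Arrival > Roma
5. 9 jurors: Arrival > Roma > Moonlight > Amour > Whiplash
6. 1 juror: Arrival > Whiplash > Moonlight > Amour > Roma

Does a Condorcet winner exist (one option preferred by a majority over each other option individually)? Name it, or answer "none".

Moonlight vs Arrival: 21–10 for Moonlight.
Moonlight vs Amour: 16–15 for Moonlight.
Moonlight vs Whiplash: 27–4 for Moonlight.
Moonlight vs Roma: 22–9 for Moonlight.
Moonlight beats every other option head-to-head.

Moonlight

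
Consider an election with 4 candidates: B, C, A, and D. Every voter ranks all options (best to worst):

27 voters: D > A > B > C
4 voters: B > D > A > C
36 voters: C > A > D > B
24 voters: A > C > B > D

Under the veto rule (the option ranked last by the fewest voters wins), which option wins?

Last-place votes: B 36, C 31, A 0, D 24.
A is ranked last by the fewest voters, so A wins.

A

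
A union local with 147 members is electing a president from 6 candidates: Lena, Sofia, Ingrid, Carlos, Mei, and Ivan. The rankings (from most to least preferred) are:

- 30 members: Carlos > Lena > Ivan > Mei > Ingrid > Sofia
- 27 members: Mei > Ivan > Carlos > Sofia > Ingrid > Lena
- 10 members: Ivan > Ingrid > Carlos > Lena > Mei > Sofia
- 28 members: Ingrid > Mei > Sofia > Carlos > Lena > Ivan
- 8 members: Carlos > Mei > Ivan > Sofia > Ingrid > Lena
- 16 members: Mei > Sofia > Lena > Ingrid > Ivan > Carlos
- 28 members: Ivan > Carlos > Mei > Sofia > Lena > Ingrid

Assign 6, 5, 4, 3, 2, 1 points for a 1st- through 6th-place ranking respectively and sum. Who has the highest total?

Lena: 30·5 + 27·1 + 10·3 + 28·2 + 8·1 + 16·4 + 28·2 = 391
Sofia: 30·1 + 27·3 + 10·1 + 28·4 + 8·3 + 16·5 + 28·3 = 421
Ingrid: 30·2 + 27·2 + 10·5 + 28·6 + 8·2 + 16·3 + 28·1 = 424
Carlos: 30·6 + 27·4 + 10·4 + 28·3 + 8·6 + 16·1 + 28·5 = 616
Mei: 30·3 + 27·6 + 10·2 + 28·5 + 8·5 + 16·6 + 28·4 = 660
Ivan: 30·4 + 27·5 + 10·6 + 28·1 + 8·4 + 16·2 + 28·6 = 575
Mei has the highest Borda score (660).

Mei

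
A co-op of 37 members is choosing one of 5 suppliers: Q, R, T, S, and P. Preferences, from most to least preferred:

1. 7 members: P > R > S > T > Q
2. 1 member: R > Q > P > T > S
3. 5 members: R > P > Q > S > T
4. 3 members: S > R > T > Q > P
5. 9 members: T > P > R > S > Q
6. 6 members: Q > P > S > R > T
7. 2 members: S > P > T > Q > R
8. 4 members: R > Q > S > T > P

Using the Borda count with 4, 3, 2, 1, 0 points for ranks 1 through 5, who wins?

Q: 7·0 + 1·3 + 5·2 + 3·1 + 9·0 + 6·4 + 2·1 + 4·3 = 54
R: 7·3 + 1·4 + 5·4 + 3·3 + 9·2 + 6·1 + 2·0 + 4·4 = 94
T: 7·1 + 1·1 + 5·0 + 3·2 + 9·4 + 6·0 + 2·2 + 4·1 = 58
S: 7·2 + 1·0 + 5·1 + 3·4 + 9·1 + 6·2 + 2·4 + 4·2 = 68
P: 7·4 + 1·2 + 5·3 + 3·0 + 9·3 + 6·3 + 2·3 + 4·0 = 96
P has the highest Borda score (96).

P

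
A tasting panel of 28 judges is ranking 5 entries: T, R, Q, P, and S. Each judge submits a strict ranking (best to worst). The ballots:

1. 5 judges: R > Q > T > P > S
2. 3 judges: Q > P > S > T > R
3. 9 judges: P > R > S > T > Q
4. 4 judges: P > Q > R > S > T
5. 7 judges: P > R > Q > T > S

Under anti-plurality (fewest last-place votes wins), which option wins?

P

Last-place votes: T 4, R 3, Q 9, P 0, S 12.
P is ranked last by the fewest voters, so P wins.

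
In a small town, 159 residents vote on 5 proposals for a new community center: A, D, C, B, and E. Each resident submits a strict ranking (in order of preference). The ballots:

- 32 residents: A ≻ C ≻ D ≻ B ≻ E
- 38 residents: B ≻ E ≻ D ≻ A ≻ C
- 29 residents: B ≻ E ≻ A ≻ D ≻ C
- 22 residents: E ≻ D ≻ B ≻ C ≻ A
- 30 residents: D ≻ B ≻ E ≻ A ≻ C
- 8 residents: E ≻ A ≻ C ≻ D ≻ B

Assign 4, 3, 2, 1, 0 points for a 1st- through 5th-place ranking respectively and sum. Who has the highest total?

A: 32·4 + 38·1 + 29·2 + 22·0 + 30·1 + 8·3 = 278
D: 32·2 + 38·2 + 29·1 + 22·3 + 30·4 + 8·1 = 363
C: 32·3 + 38·0 + 29·0 + 22·1 + 30·0 + 8·2 = 134
B: 32·1 + 38·4 + 29·4 + 22·2 + 30·3 + 8·0 = 434
E: 32·0 + 38·3 + 29·3 + 22·4 + 30·2 + 8·4 = 381
B has the highest Borda score (434).

B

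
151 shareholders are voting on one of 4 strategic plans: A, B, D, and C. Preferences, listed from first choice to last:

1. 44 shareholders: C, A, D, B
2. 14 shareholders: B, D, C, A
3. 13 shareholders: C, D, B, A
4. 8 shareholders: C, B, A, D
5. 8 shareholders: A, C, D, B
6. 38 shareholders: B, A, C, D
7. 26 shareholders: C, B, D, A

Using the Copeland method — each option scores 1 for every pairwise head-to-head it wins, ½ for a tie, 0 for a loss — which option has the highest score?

C

A: beats D; loses to B and C → score 1.
B: beats A and D; loses to C → score 2.
D: loses to A, B, and C → score 0.
C: beats A, B, and D → score 3.
C has the best pairwise record.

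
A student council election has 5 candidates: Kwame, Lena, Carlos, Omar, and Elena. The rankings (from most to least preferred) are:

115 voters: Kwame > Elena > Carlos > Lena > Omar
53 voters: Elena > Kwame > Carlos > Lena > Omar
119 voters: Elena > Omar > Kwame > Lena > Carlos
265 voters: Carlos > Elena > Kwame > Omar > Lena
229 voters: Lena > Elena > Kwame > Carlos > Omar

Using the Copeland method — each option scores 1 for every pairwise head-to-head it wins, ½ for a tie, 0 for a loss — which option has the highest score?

Elena

Kwame: beats Lena, Carlos, and Omar; loses to Elena → score 3.
Lena: beats Omar; loses to Kwame, Carlos, and Elena → score 1.
Carlos: beats Lena and Omar; loses to Kwame and Elena → score 2.
Omar: loses to Kwame, Lena, Carlos, and Elena → score 0.
Elena: beats Kwame, Lena, Carlos, and Omar → score 4.
Elena has the best pairwise record.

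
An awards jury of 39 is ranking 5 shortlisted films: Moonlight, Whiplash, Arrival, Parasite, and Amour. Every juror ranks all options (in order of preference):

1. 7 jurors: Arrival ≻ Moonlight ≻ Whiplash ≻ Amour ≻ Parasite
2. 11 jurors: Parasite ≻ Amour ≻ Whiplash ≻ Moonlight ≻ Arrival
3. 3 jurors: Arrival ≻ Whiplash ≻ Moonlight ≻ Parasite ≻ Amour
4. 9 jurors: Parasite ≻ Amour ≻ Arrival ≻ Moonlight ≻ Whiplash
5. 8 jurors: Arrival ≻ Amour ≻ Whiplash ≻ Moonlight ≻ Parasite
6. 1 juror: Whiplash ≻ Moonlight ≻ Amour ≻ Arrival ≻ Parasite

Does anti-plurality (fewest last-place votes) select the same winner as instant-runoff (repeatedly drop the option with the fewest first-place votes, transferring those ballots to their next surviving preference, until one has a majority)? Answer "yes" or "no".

Anti-plurality — last-place votes: Moonlight 0, Whiplash 9, Arrival 11, Parasite 16, Amour 3. Winner: Moonlight.
Instant-runoff — R1 Moonlight 0, Whiplash 1, Arrival 18, Parasite 20, Amour 0 (Parasite winner). Winner: Parasite.
The two methods disagree.

no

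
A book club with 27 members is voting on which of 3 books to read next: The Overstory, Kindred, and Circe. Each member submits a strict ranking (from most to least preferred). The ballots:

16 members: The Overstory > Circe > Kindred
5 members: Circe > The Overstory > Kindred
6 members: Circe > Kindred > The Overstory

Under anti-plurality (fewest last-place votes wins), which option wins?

Last-place votes: The Overstory 6, Kindred 21, Circe 0.
Circe is ranked last by the fewest voters, so Circe wins.

Circe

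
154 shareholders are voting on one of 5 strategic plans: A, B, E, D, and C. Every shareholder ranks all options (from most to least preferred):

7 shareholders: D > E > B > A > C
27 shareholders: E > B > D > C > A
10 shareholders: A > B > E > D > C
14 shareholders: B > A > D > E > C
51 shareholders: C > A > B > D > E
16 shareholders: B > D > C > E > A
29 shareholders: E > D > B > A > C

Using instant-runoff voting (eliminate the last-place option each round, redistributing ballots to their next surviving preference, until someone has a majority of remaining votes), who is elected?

Round 1: A 10, B 30, E 56, D 7, C 51. Eliminate D.
Round 2: A 10, B 30, E 63, C 51. Eliminate A.
Round 3: B 40, E 63, C 51. Eliminate B.
Round 4: E 87, C 67. E has a majority.

E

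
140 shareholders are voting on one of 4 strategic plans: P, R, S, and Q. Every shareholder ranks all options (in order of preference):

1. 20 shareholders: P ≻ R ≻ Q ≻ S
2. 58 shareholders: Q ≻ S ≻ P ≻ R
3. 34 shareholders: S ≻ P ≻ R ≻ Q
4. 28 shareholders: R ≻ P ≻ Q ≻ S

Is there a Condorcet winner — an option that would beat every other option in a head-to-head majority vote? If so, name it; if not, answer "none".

Checking pairwise contests:
S beats P 92–48.
P beats R 112–28.
Q beats S 106–34.
P beats Q 82–58.
Every option loses at least one head-to-head, so there is no Condorcet winner.

none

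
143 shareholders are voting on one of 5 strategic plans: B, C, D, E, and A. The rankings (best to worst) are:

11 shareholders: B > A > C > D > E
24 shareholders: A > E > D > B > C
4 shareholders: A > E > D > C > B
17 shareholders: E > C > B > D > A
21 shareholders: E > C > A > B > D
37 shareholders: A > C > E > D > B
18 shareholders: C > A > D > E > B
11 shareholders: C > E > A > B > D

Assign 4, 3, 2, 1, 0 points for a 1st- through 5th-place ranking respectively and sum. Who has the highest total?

B: 11·4 + 24·1 + 4·0 + 17·2 + 21·1 + 37·0 + 18·0 + 11·1 = 134
C: 11·2 + 24·0 + 4·1 + 17·3 + 21·3 + 37·3 + 18·4 + 11·4 = 367
D: 11·1 + 24·2 + 4·2 + 17·1 + 21·0 + 37·1 + 18·2 + 11·0 = 157
E: 11·0 + 24·3 + 4·3 + 17·4 + 21·4 + 37·2 + 18·1 + 11·3 = 361
A: 11·3 + 24·4 + 4·4 + 17·0 + 21·2 + 37·4 + 18·3 + 11·2 = 411
A has the highest Borda score (411).

A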